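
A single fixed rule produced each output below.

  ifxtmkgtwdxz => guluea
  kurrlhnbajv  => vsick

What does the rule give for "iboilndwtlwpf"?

cjoxmq

Each output is the input with this applied: shift every letter 1 place forward in the alphabet (wrapping around), then keep every other character starting from the second (positions 2nd, 4th, 6th, ...).
Working it through for "iboilndwtlwpf": intermediate "jcpjmoexumxqg", final "cjoxmq".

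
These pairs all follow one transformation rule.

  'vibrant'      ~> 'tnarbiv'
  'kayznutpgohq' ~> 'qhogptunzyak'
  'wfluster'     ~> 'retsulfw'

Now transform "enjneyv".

vyenjne

The rule is to reverse the string.
So "enjneyv" becomes "vyenjne".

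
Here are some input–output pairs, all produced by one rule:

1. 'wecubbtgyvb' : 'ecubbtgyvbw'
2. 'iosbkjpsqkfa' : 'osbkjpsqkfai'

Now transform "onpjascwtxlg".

npjascwtxlgo

In each case the input is transformed by: move the first character to the end.
Applying that to "onpjascwtxlg" gives "npjascwtxlgo".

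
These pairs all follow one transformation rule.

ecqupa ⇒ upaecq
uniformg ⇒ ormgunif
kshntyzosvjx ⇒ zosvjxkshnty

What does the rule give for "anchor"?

horanc

The transformation: swap the front and back halves of the string.
"anchor" → "horanc".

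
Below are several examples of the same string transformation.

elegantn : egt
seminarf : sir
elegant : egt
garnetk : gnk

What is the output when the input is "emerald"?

The rule is to keep one character in every 3, starting at position 1 (positions 1st, 4th, 7th, ...).
Applying that to "emerald" gives "erd".

erd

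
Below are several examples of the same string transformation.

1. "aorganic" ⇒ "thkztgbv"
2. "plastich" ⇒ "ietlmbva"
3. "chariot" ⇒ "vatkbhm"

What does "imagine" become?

The rule is to shift every letter 7 places backward in the alphabet (wrapping around).
"imagine" → "bftzbgx".

bftzbgx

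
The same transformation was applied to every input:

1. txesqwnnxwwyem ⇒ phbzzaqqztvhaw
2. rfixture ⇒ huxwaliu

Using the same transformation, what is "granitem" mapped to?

Each output is the input with this applied: shift every letter 3 places forward in the alphabet (wrapping around), then reverse the string.
Starting from "granitem": after the first operation, "judqlwhp"; after the second, "phwlqduj".

phwlqduj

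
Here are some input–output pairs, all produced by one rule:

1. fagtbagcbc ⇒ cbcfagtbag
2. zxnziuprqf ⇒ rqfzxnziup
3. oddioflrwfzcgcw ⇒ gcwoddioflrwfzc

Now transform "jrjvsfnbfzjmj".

jmjjrjvsfnbfz

The pattern: move the last 3 characters to the front (rotate right by 3).
Doing the same to "jrjvsfnbfzjmj": "jmjjrjvsfnbfz".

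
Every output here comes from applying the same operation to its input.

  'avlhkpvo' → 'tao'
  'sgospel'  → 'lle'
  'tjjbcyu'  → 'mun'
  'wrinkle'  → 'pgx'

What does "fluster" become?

ylk

The rule is to keep one character in every 3, starting at position 1 (positions 1st, 4th, 7th, ...), then shift every letter 7 places backward in the alphabet (wrapping around).
Doing the same to "fluster": "ylk".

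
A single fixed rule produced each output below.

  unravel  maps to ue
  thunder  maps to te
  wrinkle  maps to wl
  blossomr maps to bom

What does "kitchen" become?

ke

In each case the input is transformed by: swap each adjacent pair of characters (1↔2, 3↔4, ...), then keep one character in every 3, starting at position 2 (positions 2nd, 5th, 8th, ...).
Applying that to "kitchen" gives "ke".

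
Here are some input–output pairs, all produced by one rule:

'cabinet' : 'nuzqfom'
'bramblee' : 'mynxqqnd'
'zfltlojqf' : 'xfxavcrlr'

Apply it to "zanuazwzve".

In each case the input is transformed by: move the first 2 characters to the end (rotate left by 2), then shift every letter 12 places forward in the alphabet (wrapping around).
On "zanuazwzve" that produces "zgmlilhqlm".

zgmlilhqlm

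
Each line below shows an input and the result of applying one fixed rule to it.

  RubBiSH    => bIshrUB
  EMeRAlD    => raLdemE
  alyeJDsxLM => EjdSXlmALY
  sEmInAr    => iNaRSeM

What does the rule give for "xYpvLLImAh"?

In each case the input is transformed by: flip the case of every letter, then move the first 3 characters to the end (rotate left by 3).
Applying both steps to "xYpvLLImAh": "XyPVlliMaH", then "VlliMaHXyP".

VlliMaHXyP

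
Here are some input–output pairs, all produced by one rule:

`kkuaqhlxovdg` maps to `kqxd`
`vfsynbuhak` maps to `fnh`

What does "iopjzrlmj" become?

ozm

Rule — keep one character in every 3, starting at position 2 (positions 2nd, 5th, 8th, ...).
On "iopjzrlmj" that produces "ozm".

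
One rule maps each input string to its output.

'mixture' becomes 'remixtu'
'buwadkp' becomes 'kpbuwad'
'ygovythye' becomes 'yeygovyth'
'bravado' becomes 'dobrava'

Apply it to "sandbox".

oxsandb

Each output is the input with this applied: move the last 2 characters to the front (rotate right by 2).
On "sandbox" that produces "oxsandb".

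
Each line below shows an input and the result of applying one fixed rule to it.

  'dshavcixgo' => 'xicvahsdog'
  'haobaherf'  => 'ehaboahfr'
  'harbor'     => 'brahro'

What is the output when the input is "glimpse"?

In each case the input is transformed by: move the last 2 characters to the front (rotate right by 2), then reverse the string.
Working it through for "glimpse": intermediate "seglimp", final "pmilges".

pmilges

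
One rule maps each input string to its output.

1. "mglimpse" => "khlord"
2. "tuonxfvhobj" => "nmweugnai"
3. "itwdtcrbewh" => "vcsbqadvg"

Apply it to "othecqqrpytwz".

The pattern: delete the first 2 characters, then shift every letter 1 place backward in the alphabet (wrapping around).
Applying both steps to "othecqqrpytwz": "hecqqrpytwz", then "gdbppqoxsvy".

gdbppqoxsvy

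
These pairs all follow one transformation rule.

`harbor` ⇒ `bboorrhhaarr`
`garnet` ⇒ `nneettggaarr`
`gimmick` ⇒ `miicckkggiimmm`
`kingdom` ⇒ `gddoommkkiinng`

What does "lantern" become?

teerrnnllaannt

The rule is to double every character, then swap the front and back halves of the string.
Working it through for "lantern": intermediate "llaanntteerrnn", final "teerrnnllaannt".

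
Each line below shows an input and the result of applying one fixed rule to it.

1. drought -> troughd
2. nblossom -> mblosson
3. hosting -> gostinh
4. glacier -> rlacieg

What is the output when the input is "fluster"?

rlustef

What's happening: swap the first and last characters.
Doing the same to "fluster": "rlustef".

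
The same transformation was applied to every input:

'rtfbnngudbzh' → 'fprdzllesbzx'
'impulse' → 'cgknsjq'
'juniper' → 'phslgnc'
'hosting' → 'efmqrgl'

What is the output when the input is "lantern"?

ljylrcp

The rule is to shift every letter 2 places backward in the alphabet (wrapping around), then move the last character to the front.
Starting from "lantern": after the first operation, "jylrcpl"; after the second, "ljylrcp".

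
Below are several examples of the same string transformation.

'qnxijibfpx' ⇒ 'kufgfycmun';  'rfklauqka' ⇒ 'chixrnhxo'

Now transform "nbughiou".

Each output is the input with this applied: shift every letter 3 places backward in the alphabet (wrapping around), then move the first character to the end.
Applying both steps to "nbughiou": "kyrdeflr", then "yrdeflrk".

yrdeflrk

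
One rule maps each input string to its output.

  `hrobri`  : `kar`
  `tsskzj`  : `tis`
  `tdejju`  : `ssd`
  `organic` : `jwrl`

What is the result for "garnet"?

What's happening: shift every letter 9 places forward in the alphabet (wrapping around), then delete the first 3 characters.
Applying both steps to "garnet": "pjawnc", then "wnc".

wnc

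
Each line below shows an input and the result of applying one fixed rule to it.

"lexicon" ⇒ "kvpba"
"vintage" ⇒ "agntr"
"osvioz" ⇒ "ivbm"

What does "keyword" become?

The pattern: delete the first 2 characters, then shift every letter 13 places forward in the alphabet (wrapping around) — i.e. ROT13.
Working it through for "keyword": intermediate "yword", final "ljbeq".

ljbeq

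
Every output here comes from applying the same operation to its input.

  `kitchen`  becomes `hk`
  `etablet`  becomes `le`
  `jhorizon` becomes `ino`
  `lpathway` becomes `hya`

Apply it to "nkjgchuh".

In each case the input is transformed by: move the first 3 characters to the end (rotate left by 3), then keep one character in every 3, starting at position 2 (positions 2nd, 5th, 8th, ...).
Applying both steps to "nkjgchuh": "gchuhnkj", then "chj".

chj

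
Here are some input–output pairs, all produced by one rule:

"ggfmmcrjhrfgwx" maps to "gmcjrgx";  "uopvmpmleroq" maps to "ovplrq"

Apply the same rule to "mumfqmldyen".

Rule — keep every other character starting from the second (positions 2nd, 4th, 6th, ...).
So "mumfqmldyen" becomes "ufmde".

ufmde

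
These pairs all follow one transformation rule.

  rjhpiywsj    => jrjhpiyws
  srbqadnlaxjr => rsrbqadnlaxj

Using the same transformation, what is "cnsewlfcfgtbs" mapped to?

scnsewlfcfgtb

In each case the input is transformed by: move the last character to the front.
For "cnsewlfcfgtbs" the result is "scnsewlfcfgtb".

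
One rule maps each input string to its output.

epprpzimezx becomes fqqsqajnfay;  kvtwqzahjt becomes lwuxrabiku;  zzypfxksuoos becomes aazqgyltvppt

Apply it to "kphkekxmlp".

The transformation: shift every letter 1 place forward in the alphabet (wrapping around).
On "kphkekxmlp" that produces "lqilflynmq".

lqilflynmq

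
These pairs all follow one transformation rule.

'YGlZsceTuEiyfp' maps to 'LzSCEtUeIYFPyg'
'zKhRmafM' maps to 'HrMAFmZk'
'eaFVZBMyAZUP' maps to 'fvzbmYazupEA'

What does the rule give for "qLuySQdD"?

The rule is to move the first 2 characters to the end (rotate left by 2), then flip the case of every letter.
Applying both steps to "qLuySQdD": "uySQdDqL", then "UYsqDdQl".
(Check on "eaFVZBMyAZUP": → "FVZBMyAZUPea" → "fvzbmYazupEA" ✓)

UYsqDdQl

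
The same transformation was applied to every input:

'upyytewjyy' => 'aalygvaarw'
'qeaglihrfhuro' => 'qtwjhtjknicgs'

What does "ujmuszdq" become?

sfbuwolw

The rule is to shift every letter 2 places forward in the alphabet (wrapping around), then reverse the string.
Applying both steps to "ujmuszdq": "wlowubfs", then "sfbuwolw".
(Check on "upyytewjyy": → "wraavgylaa" → "aalygvaarw" ✓)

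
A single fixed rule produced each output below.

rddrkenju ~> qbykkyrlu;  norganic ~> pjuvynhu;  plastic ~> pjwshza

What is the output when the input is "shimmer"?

In each case the input is transformed by: move the last 2 characters to the front (rotate right by 2), then shift every letter 7 places forward in the alphabet (wrapping around).
On "shimmer": the first step gives "ershimm", and the second then gives "lyzoptt".

lyzoptt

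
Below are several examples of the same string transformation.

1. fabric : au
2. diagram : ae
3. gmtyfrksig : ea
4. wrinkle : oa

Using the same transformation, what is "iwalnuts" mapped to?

ao

The transformation: shift every letter 8 places backward in the alphabet (wrapping around), then keep only the vowels.
For "iwalnuts", step one produces "aosdfmlk"; step two turns that into "ao".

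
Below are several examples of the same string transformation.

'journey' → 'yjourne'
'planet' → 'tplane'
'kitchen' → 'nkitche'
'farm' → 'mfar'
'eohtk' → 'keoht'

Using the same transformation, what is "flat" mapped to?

tfla

The rule is to move the last character to the front.
Applying that to "flat" gives "tfla".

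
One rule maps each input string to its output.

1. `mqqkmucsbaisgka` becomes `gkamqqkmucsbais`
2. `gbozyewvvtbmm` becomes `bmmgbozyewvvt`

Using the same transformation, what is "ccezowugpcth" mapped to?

The rule is to move the last 3 characters to the front (rotate right by 3).
On "ccezowugpcth" that produces "cthccezowugp".

cthccezowugp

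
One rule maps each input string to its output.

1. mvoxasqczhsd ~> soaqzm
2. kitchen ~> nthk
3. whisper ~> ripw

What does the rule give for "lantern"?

What's happening: keep every other character starting from the first (positions 1st, 3rd, 5th, ...), then swap the first and last characters.
On "lantern": the first step gives "lnen", and the second then gives "nnel".

nnel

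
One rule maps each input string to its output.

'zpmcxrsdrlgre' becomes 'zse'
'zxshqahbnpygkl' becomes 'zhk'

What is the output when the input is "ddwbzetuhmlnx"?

In each case the input is transformed by: keep every other character starting from the first (positions 1st, 3rd, 5th, ...), then keep one character in every 3, starting at position 1 (positions 1st, 4th, 7th, ...).
Starting from "ddwbzetuhmlnx": after the first operation, "dwzthlx"; after the second, "dtx".

dtx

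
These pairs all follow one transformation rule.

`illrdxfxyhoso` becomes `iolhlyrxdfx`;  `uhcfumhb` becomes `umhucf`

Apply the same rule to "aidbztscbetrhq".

aritdebbzcts

In each case the input is transformed by: delete the last 2 characters, then take characters alternately from the front and the back (1st, last, 2nd, 2nd-last, ...).
Starting from "aidbztscbetrhq": after the first operation, "aidbztscbetr"; after the second, "aritdebbzcts".
(Check on "illrdxfxyhoso": → "illrdxfxyho" → "iolhlyrxdfx" ✓)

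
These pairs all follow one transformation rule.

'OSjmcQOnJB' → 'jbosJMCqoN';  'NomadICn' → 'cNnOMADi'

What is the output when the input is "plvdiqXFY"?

The rule is to move the last 2 characters to the front (rotate right by 2), then flip the case of every letter.
On "plvdiqXFY": the first step gives "FYplvdiqX", and the second then gives "fyPLVDIQx".
(Check on "NomadICn": → "CnNomadI" → "cNnOMADi" ✓)

fyPLVDIQx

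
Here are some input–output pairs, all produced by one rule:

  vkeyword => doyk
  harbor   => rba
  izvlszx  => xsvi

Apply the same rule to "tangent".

tent

Looking at the pairs, the operation is to reverse the string, then keep every other character starting from the first (positions 1st, 3rd, 5th, ...).
Applying both steps to "tangent": "tnegnat", then "tent".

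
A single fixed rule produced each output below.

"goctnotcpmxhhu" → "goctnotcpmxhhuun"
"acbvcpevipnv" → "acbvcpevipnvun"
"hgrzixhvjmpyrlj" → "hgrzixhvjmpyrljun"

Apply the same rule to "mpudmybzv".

The transformation: append "un".
Applying that to "mpudmybzv" gives "mpudmybzvun".

mpudmybzvun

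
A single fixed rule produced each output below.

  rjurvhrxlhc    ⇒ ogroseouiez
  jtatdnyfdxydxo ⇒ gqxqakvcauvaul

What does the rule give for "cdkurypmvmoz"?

zahrovmjsjlw

In each case the input is transformed by: shift every letter 3 places backward in the alphabet (wrapping around).
So "cdkurypmvmoz" becomes "zahrovmjsjlw".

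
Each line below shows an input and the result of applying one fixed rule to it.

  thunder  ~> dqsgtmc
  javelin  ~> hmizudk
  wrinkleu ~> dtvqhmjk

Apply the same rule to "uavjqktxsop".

notzuipjswr

The rule is to shift every letter 1 place backward in the alphabet (wrapping around), then move the last 2 characters to the front (rotate right by 2).
Working it through for "uavjqktxsop": intermediate "tzuipjswrno", final "notzuipjswr".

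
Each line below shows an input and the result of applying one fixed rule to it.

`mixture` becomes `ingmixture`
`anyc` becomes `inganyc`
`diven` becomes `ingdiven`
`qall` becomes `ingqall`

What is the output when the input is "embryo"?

ingembryo

Rule — prepend "ing".
For "embryo" the result is "ingembryo".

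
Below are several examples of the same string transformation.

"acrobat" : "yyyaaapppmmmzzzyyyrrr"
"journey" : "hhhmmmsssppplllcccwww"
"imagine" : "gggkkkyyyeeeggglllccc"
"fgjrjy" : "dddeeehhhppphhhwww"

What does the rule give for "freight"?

dddpppcccgggeeefffrrr

Looking at the pairs, the operation is to repeat every character 3 times, then shift every letter 2 places backward in the alphabet (wrapping around).
Doing the same to "freight": "dddpppcccgggeeefffrrr".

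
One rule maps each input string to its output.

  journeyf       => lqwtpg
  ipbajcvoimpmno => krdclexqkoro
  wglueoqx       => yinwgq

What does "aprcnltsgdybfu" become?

crtepnvuifad

In each case the input is transformed by: shift every letter 2 places forward in the alphabet (wrapping around), then delete the last 2 characters.
On "aprcnltsgdybfu": the first step gives "crtepnvuifadhw", and the second then gives "crtepnvuifad".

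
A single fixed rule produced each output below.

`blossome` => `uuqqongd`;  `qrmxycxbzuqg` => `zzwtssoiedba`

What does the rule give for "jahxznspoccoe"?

In each case the input is transformed by: shift every letter 2 places forward in the alphabet (wrapping around), then sort the characters into reverse alphabetical order.
Working it through for "jahxznspoccoe": intermediate "lcjzbpurqeeqg", final "zurqqpljgeecb".

zurqqpljgeecb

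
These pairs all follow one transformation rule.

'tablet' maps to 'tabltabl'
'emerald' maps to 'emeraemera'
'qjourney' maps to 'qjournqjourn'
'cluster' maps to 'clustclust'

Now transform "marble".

The transformation: delete the last 2 characters, then write the whole string twice.
"marble" → "marb" → "marbmarb".
(Check on "emerald": → "emera" → "emeraemera" ✓)

marbmarb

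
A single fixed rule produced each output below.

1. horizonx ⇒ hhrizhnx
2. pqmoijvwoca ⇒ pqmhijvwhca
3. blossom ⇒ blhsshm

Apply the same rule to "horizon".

hhrizhn

Looking at the pairs, the operation is to replace every "o" with "h".
On "horizon" that produces "hhrizhn".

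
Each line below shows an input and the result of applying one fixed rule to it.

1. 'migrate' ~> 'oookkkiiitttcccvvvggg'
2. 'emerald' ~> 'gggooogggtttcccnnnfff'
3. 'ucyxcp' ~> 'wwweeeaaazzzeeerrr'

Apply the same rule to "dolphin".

fffqqqnnnrrrjjjkkkppp

The rule is to repeat every character 3 times, then shift every letter 2 places forward in the alphabet (wrapping around).
Starting from "dolphin": after the first operation, "dddooolllppphhhiiinnn"; after the second, "fffqqqnnnrrrjjjkkkppp".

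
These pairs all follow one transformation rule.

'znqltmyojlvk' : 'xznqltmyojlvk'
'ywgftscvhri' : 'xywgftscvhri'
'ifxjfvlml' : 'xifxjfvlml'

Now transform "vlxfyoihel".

Rule — prepend "x".
Doing the same to "vlxfyoihel": "xvlxfyoihel".

xvlxfyoihel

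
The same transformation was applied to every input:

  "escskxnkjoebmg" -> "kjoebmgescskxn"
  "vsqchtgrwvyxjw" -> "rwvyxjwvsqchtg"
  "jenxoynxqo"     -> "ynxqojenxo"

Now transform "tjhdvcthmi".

What's happening: swap the front and back halves of the string.
"tjhdvcthmi" → "cthmitjhdv".

cthmitjhdv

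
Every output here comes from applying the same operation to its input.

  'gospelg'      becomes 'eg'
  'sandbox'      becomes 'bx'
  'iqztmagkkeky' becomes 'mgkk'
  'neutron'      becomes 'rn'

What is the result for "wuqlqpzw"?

qz

What's happening: keep every other character starting from the first (positions 1st, 3rd, 5th, ...), then delete the first 2 characters.
For "wuqlqpzw", step one produces "wqqz"; step two turns that into "qz".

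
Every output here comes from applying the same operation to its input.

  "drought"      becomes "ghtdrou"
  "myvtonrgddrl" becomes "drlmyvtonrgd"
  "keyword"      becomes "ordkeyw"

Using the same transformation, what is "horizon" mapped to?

zonhori

The rule is to move the last 3 characters to the front (rotate right by 3).
"horizon" → "zonhori".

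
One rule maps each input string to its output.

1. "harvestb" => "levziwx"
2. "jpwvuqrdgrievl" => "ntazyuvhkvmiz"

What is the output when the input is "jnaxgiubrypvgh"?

In each case the input is transformed by: delete the last character, then shift every letter 4 places forward in the alphabet (wrapping around).
Applying both steps to "jnaxgiubrypvgh": "jnaxgiubrypvg", then "nrebkmyfvctzk".

nrebkmyfvctzk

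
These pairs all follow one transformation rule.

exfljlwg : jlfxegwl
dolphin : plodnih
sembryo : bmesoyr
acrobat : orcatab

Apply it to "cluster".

In each case the input is transformed by: move the last 3 characters to the front (rotate right by 3), then reverse the string.
For "cluster", step one produces "terclus"; step two turns that into "sulcret".

sulcret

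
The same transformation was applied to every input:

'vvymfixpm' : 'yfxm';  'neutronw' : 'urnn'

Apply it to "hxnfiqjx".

What's happening: move the first character to the end, then keep every other character starting from the second (positions 2nd, 4th, 6th, ...).
Applying that to "hxnfiqjx" gives "nijh".

nijh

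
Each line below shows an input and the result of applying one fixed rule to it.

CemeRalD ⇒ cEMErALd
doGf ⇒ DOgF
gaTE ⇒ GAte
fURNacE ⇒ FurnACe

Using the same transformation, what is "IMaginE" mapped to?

imAGINe

What's happening: flip the case of every letter.
Applying that to "IMaginE" gives "imAGINe".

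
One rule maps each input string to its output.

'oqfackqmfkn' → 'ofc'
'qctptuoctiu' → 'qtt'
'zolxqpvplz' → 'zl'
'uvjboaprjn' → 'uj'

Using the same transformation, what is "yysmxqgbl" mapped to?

ys

The transformation: keep every other character starting from the first (positions 1st, 3rd, 5th, ...), then delete the last 3 characters.
"yysmxqgbl" → "ysxgl" → "ys".
(Check on "uvjboaprjn": → "ujopj" → "uj" ✓)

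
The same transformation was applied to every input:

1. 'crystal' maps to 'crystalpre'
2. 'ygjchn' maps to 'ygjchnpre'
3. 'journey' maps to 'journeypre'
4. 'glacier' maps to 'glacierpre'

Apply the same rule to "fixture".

Each output is the input with this applied: append "pre".
Doing the same to "fixture": "fixturepre".

fixturepre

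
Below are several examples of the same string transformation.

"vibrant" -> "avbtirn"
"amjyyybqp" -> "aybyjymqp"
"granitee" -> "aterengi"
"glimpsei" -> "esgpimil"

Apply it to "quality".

Each output is the input with this applied: sort the characters into alphabetical order, then take characters alternately from the front and the back (1st, last, 2nd, 2nd-last, ...).
For "quality", step one produces "ailqtuy"; step two turns that into "ayiultq".
(Check on "granitee": → "aeeginrt" → "aterengi" ✓)

ayiultq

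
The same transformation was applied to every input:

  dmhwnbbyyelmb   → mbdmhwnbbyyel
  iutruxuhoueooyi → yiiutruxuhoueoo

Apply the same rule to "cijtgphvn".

vncijtgph

What's happening: move the last 2 characters to the front (rotate right by 2).
Applying that to "cijtgphvn" gives "vncijtgph".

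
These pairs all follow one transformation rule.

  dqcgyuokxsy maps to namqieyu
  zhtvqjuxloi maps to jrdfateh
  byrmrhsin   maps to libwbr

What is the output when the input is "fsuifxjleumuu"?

Each output is the input with this applied: shift every letter 10 places forward in the alphabet (wrapping around), then delete the last 3 characters.
Applying both steps to "fsuifxjleumuu": "pcesphtvoewee", then "pcesphtvoe".

pcesphtvoe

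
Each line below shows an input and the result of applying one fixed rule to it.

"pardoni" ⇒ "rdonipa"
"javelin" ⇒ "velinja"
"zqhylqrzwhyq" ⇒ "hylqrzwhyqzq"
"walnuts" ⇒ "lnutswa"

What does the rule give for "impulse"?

pulseim

Rule — move the first 2 characters to the end (rotate left by 2).
Doing the same to "impulse": "pulseim".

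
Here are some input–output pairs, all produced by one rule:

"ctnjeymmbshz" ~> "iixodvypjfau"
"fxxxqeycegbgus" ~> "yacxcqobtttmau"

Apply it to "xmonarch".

Rule — swap the front and back halves of the string, then shift every letter 4 places backward in the alphabet (wrapping around).
On "xmonarch": the first step gives "archxmon", and the second then gives "wnydtikj".

wnydtikj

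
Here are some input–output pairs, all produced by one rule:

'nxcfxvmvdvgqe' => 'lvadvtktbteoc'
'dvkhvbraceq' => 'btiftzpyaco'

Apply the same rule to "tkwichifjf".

In each case the input is transformed by: shift every letter 2 places backward in the alphabet (wrapping around).
"tkwichifjf" → "riugafgdhd".

riugafgdhd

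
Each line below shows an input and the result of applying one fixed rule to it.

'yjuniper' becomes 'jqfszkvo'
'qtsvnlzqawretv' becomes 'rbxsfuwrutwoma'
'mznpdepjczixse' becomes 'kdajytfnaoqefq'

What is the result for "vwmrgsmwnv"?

tnxowwxnsh

What's happening: shift every letter 1 place forward in the alphabet (wrapping around), then swap the front and back halves of the string.
"vwmrgsmwnv" → "tnxowwxnsh".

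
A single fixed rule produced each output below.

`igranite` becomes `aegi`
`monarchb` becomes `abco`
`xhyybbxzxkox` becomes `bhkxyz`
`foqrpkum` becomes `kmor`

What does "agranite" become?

The pattern: keep every other character starting from the second (positions 2nd, 4th, 6th, ...), then sort the characters into alphabetical order.
Starting from "agranite": after the first operation, "gaie"; after the second, "aegi".

aegi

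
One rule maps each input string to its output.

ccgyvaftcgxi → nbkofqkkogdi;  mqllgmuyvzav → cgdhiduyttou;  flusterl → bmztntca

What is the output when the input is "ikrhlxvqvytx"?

The pattern: shift every letter 8 places forward in the alphabet (wrapping around), then swap the front and back halves of the string.
Working it through for "ikrhlxvqvytx": intermediate "qszptfdydgbf", final "dydgbfqszptf".

dydgbfqszptf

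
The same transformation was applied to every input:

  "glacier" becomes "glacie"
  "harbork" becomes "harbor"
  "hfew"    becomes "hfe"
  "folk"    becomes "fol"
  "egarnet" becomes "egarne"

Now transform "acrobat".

acroba

The rule is to delete the last character.
For "acrobat" the result is "acroba".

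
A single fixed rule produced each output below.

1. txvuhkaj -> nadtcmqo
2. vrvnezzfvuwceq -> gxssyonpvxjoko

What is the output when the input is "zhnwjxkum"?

pcqdnfsag

What's happening: shift every letter 7 places backward in the alphabet (wrapping around), then move the first 3 characters to the end (rotate left by 3).
For "zhnwjxkum", step one produces "sagpcqdnf"; step two turns that into "pcqdnfsag".
(Check on "vrvnezzfvuwceq": → "okogxssyonpvxj" → "gxssyonpvxjoko" ✓)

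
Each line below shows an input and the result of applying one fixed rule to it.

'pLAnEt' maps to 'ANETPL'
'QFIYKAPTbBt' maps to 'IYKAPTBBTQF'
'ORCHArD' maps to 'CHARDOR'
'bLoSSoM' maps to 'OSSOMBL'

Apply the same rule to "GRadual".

ADUALGR

The rule is to move the first 2 characters to the end (rotate left by 2), then convert every letter to uppercase.
Starting from "GRadual": after the first operation, "adualGR"; after the second, "ADUALGR".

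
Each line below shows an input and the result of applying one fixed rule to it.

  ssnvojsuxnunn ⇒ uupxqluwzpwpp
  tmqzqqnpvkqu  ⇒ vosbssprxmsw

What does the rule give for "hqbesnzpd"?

jsdgupbrf

The transformation: shift every letter 2 places forward in the alphabet (wrapping around).
"hqbesnzpd" → "jsdgupbrf".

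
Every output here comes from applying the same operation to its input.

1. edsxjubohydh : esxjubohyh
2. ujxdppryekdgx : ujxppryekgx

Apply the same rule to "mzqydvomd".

Rule — remove every "d".
"mzqydvomd" → "mzqyvom".

mzqyvom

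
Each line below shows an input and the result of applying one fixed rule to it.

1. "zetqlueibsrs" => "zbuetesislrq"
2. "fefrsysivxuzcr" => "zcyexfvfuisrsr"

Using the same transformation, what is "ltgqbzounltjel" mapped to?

zbuetgtjqlolnl

Looking at the pairs, the operation is to sort the characters into reverse alphabetical order, then take characters alternately from the front and the back (1st, last, 2nd, 2nd-last, ...).
Working it through for "ltgqbzounltjel": intermediate "zuttqonllljgeb", final "zbuetgtjqlolnl".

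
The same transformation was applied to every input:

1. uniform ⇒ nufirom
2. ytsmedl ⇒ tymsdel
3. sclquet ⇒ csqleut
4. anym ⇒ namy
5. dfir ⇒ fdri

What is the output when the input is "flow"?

Each output is the input with this applied: swap each adjacent pair of characters (1↔2, 3↔4, ...).
So "flow" becomes "lfwo".

lfwo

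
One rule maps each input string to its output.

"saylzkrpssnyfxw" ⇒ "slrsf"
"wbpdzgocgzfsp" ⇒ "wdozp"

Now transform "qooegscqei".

qeci

Each output is the input with this applied: keep one character in every 3, starting at position 1 (positions 1st, 4th, 7th, ...).
"qooegscqei" → "qeci".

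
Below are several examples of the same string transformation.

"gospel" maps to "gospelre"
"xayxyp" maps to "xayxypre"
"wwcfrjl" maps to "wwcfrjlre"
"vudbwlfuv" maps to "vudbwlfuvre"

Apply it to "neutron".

The transformation: append "re".
Doing the same to "neutron": "neutronre".

neutronre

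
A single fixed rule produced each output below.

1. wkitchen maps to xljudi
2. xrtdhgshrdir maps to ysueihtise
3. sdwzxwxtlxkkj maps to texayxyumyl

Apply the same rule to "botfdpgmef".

cpugeqhn

The pattern: delete the last 2 characters, then shift every letter 1 place forward in the alphabet (wrapping around).
On "botfdpgmef": the first step gives "botfdpgm", and the second then gives "cpugeqhn".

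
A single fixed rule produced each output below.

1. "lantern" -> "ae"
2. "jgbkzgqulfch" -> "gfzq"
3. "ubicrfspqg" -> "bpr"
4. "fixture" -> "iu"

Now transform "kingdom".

id

In each case the input is transformed by: take characters alternately from the front and the back (1st, last, 2nd, 2nd-last, ...), then keep one character in every 3, starting at position 3 (positions 3rd, 6th, 9th, ...).
Starting from "kingdom": after the first operation, "kmiondg"; after the second, "id".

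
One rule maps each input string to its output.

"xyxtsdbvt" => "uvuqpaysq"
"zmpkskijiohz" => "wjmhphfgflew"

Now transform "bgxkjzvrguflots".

yduhgwsodrcilqp

What's happening: shift every letter 3 places backward in the alphabet (wrapping around).
Doing the same to "bgxkjzvrguflots": "yduhgwsodrcilqp".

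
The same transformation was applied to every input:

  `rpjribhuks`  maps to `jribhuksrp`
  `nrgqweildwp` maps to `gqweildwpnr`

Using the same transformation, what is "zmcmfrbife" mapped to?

cmfrbifezm

Looking at the pairs, the operation is to move the first 2 characters to the end (rotate left by 2).
For "zmcmfrbife" the result is "cmfrbifezm".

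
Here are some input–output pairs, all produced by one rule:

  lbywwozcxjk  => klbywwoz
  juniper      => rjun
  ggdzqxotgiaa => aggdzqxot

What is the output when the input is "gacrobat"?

tgacr

Looking at the pairs, the operation is to move the last character to the front, then delete the last 3 characters.
Applying that to "gacrobat" gives "tgacr".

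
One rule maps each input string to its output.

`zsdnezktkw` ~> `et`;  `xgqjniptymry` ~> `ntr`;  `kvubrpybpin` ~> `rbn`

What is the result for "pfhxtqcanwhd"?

tah

Looking at the pairs, the operation is to delete the first 2 characters, then keep one character in every 3, starting at position 3 (positions 3rd, 6th, 9th, ...).
So "pfhxtqcanwhd" becomes "tah".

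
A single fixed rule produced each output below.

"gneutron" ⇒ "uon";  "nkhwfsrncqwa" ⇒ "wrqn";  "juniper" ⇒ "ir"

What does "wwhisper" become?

iew

Looking at the pairs, the operation is to move the first 2 characters to the end (rotate left by 2), then keep one character in every 3, starting at position 2 (positions 2nd, 5th, 8th, ...).
"wwhisper" → "hisperww" → "iew".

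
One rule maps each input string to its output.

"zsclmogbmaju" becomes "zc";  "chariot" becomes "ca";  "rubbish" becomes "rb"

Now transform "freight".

fe

Each output is the input with this applied: keep every other character starting from the first (positions 1st, 3rd, 5th, ...), then keep only the first 2 characters.
On "freight" that produces "fe".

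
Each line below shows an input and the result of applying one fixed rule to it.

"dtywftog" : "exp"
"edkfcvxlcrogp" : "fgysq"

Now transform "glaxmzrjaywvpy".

What's happening: keep one character in every 3, starting at position 1 (positions 1st, 4th, 7th, ...), then shift every letter 1 place forward in the alphabet (wrapping around).
Working it through for "glaxmzrjaywvpy": intermediate "gxryp", final "hyszq".

hyszq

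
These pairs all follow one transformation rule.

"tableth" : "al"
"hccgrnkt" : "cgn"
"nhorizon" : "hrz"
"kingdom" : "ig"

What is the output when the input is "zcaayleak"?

Looking at the pairs, the operation is to keep every other character starting from the second (positions 2nd, 4th, 6th, ...), then delete the last character.
On "zcaayleak": the first step gives "cala", and the second then gives "cal".

cal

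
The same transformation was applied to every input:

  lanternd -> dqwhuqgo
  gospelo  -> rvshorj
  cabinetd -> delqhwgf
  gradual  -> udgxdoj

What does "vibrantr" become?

leudqwuy

Rule — shift every letter 3 places forward in the alphabet (wrapping around), then move the first character to the end.
On "vibrantr": the first step gives "yleudqwu", and the second then gives "leudqwuy".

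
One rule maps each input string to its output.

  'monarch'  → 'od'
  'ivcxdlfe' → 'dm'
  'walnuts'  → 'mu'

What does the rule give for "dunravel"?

In each case the input is transformed by: shift every letter 1 place forward in the alphabet (wrapping around), then keep one character in every 3, starting at position 3 (positions 3rd, 6th, 9th, ...).
On "dunravel": the first step gives "evosbwfm", and the second then gives "ow".

ow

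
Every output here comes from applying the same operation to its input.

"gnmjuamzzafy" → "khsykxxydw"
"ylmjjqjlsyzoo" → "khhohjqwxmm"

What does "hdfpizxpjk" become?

dngxvnhi

In each case the input is transformed by: delete the first 2 characters, then shift every letter 2 places backward in the alphabet (wrapping around).
"hdfpizxpjk" → "fpizxpjk" → "dngxvnhi".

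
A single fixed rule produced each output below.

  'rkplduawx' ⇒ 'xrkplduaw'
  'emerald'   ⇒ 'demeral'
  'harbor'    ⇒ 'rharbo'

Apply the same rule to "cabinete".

In each case the input is transformed by: move the last character to the front.
For "cabinete" the result is "ecabinet".

ecabinet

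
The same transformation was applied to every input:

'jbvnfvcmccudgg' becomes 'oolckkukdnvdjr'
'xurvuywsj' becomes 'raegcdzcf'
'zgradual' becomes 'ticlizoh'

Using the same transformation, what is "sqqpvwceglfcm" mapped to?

The transformation: shift every letter 8 places forward in the alphabet (wrapping around), then reverse the string.
For "sqqpvwceglfcm", step one produces "ayyxdekmotnku"; step two turns that into "ukntomkedxyya".
(Check on "jbvnfvcmccudgg": → "rjdvndkukkcloo" → "oolckkukdnvdjr" ✓)

ukntomkedxyya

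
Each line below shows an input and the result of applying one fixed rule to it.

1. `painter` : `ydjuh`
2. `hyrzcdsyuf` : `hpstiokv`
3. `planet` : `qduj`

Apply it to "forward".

hmqht

The pattern: shift every letter 10 places backward in the alphabet (wrapping around), then delete the first 2 characters.
For "forward", step one produces "vehmqht"; step two turns that into "hmqht".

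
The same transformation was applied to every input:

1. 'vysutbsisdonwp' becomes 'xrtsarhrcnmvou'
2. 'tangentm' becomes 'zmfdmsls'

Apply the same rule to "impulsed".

lotkrdch

What's happening: shift every letter 1 place backward in the alphabet (wrapping around), then move the first character to the end.
On "impulsed": the first step gives "hlotkrdc", and the second then gives "lotkrdch".
(Check on "vysutbsisdonwp": → "uxrtsarhrcnmvo" → "xrtsarhrcnmvou" ✓)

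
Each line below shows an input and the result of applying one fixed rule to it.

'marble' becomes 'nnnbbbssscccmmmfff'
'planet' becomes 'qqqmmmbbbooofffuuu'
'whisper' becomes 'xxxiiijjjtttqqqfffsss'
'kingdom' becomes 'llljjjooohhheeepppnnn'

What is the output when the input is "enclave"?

fffooodddmmmbbbwwwfff

In each case the input is transformed by: shift every letter 1 place forward in the alphabet (wrapping around), then repeat every character 3 times.
Working it through for "enclave": intermediate "fodmbwf", final "fffooodddmmmbbbwwwfff".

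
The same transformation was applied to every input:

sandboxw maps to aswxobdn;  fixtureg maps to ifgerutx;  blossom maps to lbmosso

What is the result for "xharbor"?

hxrobra

Rule — reverse the string, then move the last 2 characters to the front (rotate right by 2).
Working it through for "xharbor": intermediate "robrahx", final "hxrobra".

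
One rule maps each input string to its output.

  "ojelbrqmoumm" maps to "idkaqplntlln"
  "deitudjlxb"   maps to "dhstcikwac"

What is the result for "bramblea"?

Each output is the input with this applied: move the first character to the end, then shift every letter 1 place backward in the alphabet (wrapping around).
So "bramblea" becomes "qzlakdza".
(Check on "deitudjlxb": → "eitudjlxbd" → "dhstcikwac" ✓)

qzlakdza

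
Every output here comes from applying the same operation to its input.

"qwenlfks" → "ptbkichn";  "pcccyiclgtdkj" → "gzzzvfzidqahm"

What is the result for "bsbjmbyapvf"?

Rule — swap the first and last characters, then shift every letter 3 places backward in the alphabet (wrapping around).
Applying both steps to "bsbjmbyapvf": "fsbjmbyapvb", then "cpygjyvxmsy".

cpygjyvxmsy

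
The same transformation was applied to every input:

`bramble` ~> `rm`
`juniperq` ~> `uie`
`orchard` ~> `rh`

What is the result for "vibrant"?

ir

Rule — keep every other character starting from the second (positions 2nd, 4th, 6th, ...), then delete the last character.
"vibrant" → "irn" → "ir".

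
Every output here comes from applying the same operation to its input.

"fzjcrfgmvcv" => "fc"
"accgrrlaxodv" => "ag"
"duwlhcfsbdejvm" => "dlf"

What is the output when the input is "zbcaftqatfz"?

za

What's happening: keep one character in every 3, starting at position 1 (positions 1st, 4th, 7th, ...), then delete the last 2 characters.
Applying both steps to "zbcaftqatfz": "zaqf", then "za".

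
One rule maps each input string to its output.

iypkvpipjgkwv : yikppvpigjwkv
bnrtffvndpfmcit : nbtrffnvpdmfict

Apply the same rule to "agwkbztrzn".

The transformation: swap each adjacent pair of characters (1↔2, 3↔4, ...).
"agwkbztrzn" → "gakwzbrtnz".

gakwzbrtnz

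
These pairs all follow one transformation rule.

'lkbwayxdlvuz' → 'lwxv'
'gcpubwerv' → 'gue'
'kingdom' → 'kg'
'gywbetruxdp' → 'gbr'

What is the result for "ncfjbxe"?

nj

The rule is to move the last 2 characters to the front (rotate right by 2), then keep one character in every 3, starting at position 3 (positions 3rd, 6th, 9th, ...).
On "ncfjbxe" that produces "nj".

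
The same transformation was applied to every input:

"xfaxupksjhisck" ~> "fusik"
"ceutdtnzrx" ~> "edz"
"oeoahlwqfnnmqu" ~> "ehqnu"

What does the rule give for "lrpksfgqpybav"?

rsqb

The transformation: keep one character in every 3, starting at position 2 (positions 2nd, 5th, 8th, ...).
Doing the same to "lrpksfgqpybav": "rsqb".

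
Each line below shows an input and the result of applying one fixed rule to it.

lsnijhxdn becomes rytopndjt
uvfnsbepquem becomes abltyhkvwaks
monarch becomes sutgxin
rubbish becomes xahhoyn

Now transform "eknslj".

kqtyrp

The transformation: shift every letter 6 places forward in the alphabet (wrapping around).
"eknslj" → "kqtyrp".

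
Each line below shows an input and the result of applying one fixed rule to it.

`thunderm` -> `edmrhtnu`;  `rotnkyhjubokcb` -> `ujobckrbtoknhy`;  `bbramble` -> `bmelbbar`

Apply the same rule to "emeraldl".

In each case the input is transformed by: swap the front and back halves of the string, then swap each adjacent pair of characters (1↔2, 3↔4, ...).
Working it through for "emeraldl": intermediate "aldlemer", final "laldmere".

laldmere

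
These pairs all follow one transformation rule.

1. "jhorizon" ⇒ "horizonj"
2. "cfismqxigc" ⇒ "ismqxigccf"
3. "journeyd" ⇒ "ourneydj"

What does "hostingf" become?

ostingfh

The rule is to swap the front and back halves of the string, then move the last 3 characters to the front (rotate right by 3).
Doing the same to "hostingf": "ostingfh".
(Check on "jhorizon": → "izonjhor" → "horizonj" ✓)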